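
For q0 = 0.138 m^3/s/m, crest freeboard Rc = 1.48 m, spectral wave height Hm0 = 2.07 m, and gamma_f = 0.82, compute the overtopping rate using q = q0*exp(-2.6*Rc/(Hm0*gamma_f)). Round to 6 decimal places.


q = q0 * exp(-2.6 * Rc / (Hm0 * gamma_f))
Exponent = -2.6 * 1.48 / (2.07 * 0.82)
= -2.6 * 1.48 / 1.6974
= -2.266997
exp(-2.266997) = 0.103623
q = 0.138 * 0.103623
q = 0.014300 m^3/s/m

0.014300


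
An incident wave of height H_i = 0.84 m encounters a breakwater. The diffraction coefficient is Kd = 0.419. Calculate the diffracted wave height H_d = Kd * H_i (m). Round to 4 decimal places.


H_d = Kd * H_i
H_d = 0.419 * 0.84
H_d = 0.3520 m

0.3520


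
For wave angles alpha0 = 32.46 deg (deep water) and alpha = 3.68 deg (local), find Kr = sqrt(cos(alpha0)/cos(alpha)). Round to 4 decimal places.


Kr = sqrt(cos(alpha0) / cos(alpha))
cos(32.46) = 0.843766
cos(3.68) = 0.997938
Kr = sqrt(0.843766 / 0.997938)
Kr = sqrt(0.845510)
Kr = 0.9195

0.9195


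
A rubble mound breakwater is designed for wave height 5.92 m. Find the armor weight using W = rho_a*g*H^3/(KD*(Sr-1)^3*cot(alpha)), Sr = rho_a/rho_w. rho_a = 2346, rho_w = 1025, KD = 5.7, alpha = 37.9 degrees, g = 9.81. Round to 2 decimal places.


Sr = rho_a / rho_w = 2346 / 1025 = 2.288780
(Sr - 1) = 1.288780
(Sr - 1)^3 = 2.140607
cot(37.9) = 1 / tan(37.9) = 1 / 0.778479 = 1.284557
Numerator = 2346 * 9.81 * 5.92^3 = 4774876.4131
Denominator = 5.7 * 2.140607 * 1.284557 = 15.673462
W = 4774876.4131 / 15.673462
W = 304647.20 N

304647.20


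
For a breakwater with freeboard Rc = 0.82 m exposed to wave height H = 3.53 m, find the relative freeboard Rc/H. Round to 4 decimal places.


Relative freeboard = Rc / H
= 0.82 / 3.53
= 0.2323

0.2323


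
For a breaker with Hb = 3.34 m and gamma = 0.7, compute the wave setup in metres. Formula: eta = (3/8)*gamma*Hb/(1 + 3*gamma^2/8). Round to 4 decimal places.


eta = (3/8) * gamma * Hb / (1 + 3*gamma^2/8)
Numerator = (3/8) * 0.7 * 3.34 = 0.876750
Denominator = 1 + 3*0.7^2/8 = 1 + 0.183750 = 1.183750
eta = 0.876750 / 1.183750
eta = 0.7407 m

0.7407


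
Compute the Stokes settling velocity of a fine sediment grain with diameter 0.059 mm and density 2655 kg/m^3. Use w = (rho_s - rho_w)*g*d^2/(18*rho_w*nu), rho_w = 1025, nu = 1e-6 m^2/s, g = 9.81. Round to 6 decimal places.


w = (rho_s - rho_w) * g * d^2 / (18 * rho_w * nu)
d = 0.059 mm = 0.000059 m
rho_s - rho_w = 2655 - 1025 = 1630
Numerator = 1630 * 9.81 * (0.000059)^2 = 0.000055662234
Denominator = 18 * 1025 * 1e-6 = 0.018450
w = 0.003017 m/s

0.003017


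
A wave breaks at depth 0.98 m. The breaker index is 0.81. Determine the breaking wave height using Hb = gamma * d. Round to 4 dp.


Hb = gamma * d
Hb = 0.81 * 0.98
Hb = 0.7938 m

0.7938


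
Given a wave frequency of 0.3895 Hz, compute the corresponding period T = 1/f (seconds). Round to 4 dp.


T = 1 / f
T = 1 / 0.3895
T = 2.5674 s

2.5674


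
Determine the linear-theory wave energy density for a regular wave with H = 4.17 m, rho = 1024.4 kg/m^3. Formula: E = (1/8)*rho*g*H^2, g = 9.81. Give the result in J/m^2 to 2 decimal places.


E = (1/8) * rho * g * H^2
E = (1/8) * 1024.4 * 9.81 * 4.17^2
E = 0.125 * 1024.4 * 9.81 * 17.3889
E = 21843.42 J/m^2

21843.42


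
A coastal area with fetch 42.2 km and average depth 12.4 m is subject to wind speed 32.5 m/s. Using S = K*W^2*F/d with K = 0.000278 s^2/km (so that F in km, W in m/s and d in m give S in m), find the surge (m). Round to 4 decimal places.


S = K * W^2 * F / d
W^2 = 32.5^2 = 1056.25
S = 0.000278 * 1056.25 * 42.2 / 12.4
Numerator = 0.000278 * 1056.25 * 42.2 = 12.391503
S = 12.391503 / 12.4 = 0.9993 m

0.9993


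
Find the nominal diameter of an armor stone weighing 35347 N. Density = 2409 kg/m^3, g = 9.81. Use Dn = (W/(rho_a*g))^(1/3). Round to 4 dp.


V = W / (rho_a * g)
V = 35347 / (2409 * 9.81)
V = 35347 / 23632.29
V = 1.495708 m^3
Dn = V^(1/3) = 1.495708^(1/3)
Dn = 1.1436 m

1.1436


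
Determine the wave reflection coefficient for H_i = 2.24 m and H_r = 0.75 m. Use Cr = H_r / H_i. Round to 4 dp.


Cr = H_r / H_i
Cr = 0.75 / 2.24
Cr = 0.3348

0.3348


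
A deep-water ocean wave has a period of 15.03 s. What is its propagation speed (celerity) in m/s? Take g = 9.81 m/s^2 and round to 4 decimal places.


We use the deep-water celerity formula:
C = g * T / (2 * pi)
C = 9.81 * 15.03 / (2 * 3.14159...)
C = 147.444300 / 6.283185
C = 23.4665 m/s

23.4665


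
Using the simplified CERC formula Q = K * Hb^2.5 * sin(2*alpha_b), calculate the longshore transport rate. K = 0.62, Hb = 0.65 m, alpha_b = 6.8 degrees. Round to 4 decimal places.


Q = K * Hb^2.5 * sin(2 * alpha_b)
Hb^2.5 = 0.65^2.5 = 0.340630
sin(2 * 6.8) = sin(13.6) = 0.235142
Q = 0.62 * 0.340630 * 0.235142
Q = 0.0497 m^3/s

0.0497


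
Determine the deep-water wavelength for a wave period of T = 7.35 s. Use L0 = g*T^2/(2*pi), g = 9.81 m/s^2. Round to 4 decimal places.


L0 = g * T^2 / (2 * pi)
L0 = 9.81 * 7.35^2 / (2 * pi)
L0 = 9.81 * 54.0225 / 6.28319
L0 = 529.9607 / 6.28319
L0 = 84.3459 m

84.3459


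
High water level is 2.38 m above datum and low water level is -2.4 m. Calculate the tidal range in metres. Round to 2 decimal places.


Tidal range = High water - Low water
Tidal range = 2.38 - (-2.4)
Tidal range = 4.78 m

4.78


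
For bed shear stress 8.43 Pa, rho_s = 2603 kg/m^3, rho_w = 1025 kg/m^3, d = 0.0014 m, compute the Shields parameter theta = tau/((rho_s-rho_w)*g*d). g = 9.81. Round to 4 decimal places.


theta = tau / ((rho_s - rho_w) * g * d)
rho_s - rho_w = 2603 - 1025 = 1578
Denominator = 1578 * 9.81 * 0.0014 = 21.672252
theta = 8.43 / 21.672252
theta = 0.3890

0.3890


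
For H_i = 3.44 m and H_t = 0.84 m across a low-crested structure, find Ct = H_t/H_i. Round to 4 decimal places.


Ct = H_t / H_i
Ct = 0.84 / 3.44
Ct = 0.2442

0.2442


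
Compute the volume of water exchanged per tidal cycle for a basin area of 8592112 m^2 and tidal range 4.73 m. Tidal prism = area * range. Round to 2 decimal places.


Tidal prism = Area * Tidal range
P = 8592112 * 4.73
P = 40640689.76 m^3

40640689.76


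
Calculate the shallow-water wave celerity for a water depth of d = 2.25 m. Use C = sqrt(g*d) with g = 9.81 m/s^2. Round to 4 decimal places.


Using the shallow-water approximation:
C = sqrt(g * d) = sqrt(9.81 * 2.25)
C = sqrt(22.0725)
C = 4.6981 m/s

4.6981


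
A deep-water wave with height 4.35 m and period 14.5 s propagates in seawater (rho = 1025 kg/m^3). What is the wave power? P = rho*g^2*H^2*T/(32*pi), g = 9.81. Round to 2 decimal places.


P = rho * g^2 * H^2 * T / (32 * pi)
P = 1025 * 9.81^2 * 4.35^2 * 14.5 / (32 * pi)
P = 1025 * 96.2361 * 18.9225 * 14.5 / 100.53096
P = 269220.76 W/m

269220.76


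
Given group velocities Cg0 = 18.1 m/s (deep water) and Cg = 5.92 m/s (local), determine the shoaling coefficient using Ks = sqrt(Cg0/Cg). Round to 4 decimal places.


Ks = sqrt(Cg0 / Cg)
Ks = sqrt(18.1 / 5.92)
Ks = sqrt(3.0574)
Ks = 1.7486

1.7486


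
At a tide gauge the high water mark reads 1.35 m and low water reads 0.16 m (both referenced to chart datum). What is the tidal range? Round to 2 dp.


Tidal range = High water - Low water
Tidal range = 1.35 - (0.16)
Tidal range = 1.19 m

1.19


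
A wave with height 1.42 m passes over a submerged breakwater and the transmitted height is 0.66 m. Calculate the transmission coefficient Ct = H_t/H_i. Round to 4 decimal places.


Ct = H_t / H_i
Ct = 0.66 / 1.42
Ct = 0.4648

0.4648


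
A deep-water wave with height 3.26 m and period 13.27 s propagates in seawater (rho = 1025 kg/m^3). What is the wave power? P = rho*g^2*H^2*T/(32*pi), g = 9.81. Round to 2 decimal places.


P = rho * g^2 * H^2 * T / (32 * pi)
P = 1025 * 9.81^2 * 3.26^2 * 13.27 / (32 * pi)
P = 1025 * 96.2361 * 10.6276 * 13.27 / 100.53096
P = 138378.35 W/m

138378.35


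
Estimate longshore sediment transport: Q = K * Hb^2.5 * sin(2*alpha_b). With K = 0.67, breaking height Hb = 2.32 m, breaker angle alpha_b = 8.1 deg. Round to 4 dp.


Q = K * Hb^2.5 * sin(2 * alpha_b)
Hb^2.5 = 2.32^2.5 = 8.198227
sin(2 * 8.1) = sin(16.2) = 0.278991
Q = 0.67 * 8.198227 * 0.278991
Q = 1.5324 m^3/s

1.5324


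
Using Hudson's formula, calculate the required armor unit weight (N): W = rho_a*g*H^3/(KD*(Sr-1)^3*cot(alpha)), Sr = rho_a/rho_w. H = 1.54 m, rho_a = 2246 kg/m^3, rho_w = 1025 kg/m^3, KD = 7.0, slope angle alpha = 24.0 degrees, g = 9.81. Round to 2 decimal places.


Sr = rho_a / rho_w = 2246 / 1025 = 2.191220
(Sr - 1) = 1.191220
(Sr - 1)^3 = 1.690345
cot(24.0) = 1 / tan(24.0) = 1 / 0.445229 = 2.246037
Numerator = 2246 * 9.81 * 1.54^3 = 80471.2823
Denominator = 7.0 * 1.690345 * 2.246037 = 26.576042
W = 80471.2823 / 26.576042
W = 3027.96 N

3027.96


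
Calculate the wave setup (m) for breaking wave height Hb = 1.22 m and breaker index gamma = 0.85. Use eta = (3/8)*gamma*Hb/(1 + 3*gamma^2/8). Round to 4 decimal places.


eta = (3/8) * gamma * Hb / (1 + 3*gamma^2/8)
Numerator = (3/8) * 0.85 * 1.22 = 0.388875
Denominator = 1 + 3*0.85^2/8 = 1 + 0.270938 = 1.270938
eta = 0.388875 / 1.270938
eta = 0.3060 m

0.3060


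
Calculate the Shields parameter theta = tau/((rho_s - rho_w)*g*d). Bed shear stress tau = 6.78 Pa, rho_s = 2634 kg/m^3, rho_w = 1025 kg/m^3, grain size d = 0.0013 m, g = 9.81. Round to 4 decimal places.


theta = tau / ((rho_s - rho_w) * g * d)
rho_s - rho_w = 2634 - 1025 = 1609
Denominator = 1609 * 9.81 * 0.0013 = 20.519577
theta = 6.78 / 20.519577
theta = 0.3304

0.3304


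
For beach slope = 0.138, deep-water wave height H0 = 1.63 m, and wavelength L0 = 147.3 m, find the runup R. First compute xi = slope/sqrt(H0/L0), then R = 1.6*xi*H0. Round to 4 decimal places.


xi = slope / sqrt(H0/L0)
H0/L0 = 1.63/147.3 = 0.011066
sqrt(0.011066) = 0.105194
xi = 0.138 / 0.105194 = 1.311857
R = 1.6 * xi * H0 = 1.6 * 1.311857 * 1.63
R = 3.4213 m

3.4213


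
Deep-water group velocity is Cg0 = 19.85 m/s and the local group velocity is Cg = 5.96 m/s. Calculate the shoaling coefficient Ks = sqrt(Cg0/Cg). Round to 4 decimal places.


Ks = sqrt(Cg0 / Cg)
Ks = sqrt(19.85 / 5.96)
Ks = sqrt(3.3305)
Ks = 1.8250

1.8250


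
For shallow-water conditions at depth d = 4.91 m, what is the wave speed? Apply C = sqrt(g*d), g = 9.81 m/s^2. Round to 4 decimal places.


Using the shallow-water approximation:
C = sqrt(g * d) = sqrt(9.81 * 4.91)
C = sqrt(48.1671)
C = 6.9403 m/s

6.9403


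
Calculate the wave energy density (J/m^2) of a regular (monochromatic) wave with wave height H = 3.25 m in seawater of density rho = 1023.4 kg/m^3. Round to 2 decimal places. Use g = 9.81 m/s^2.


E = (1/8) * rho * g * H^2
E = (1/8) * 1023.4 * 9.81 * 3.25^2
E = 0.125 * 1023.4 * 9.81 * 10.5625
E = 13255.35 J/m^2

13255.35


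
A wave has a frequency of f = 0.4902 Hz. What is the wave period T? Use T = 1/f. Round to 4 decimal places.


T = 1 / f
T = 1 / 0.4902
T = 2.0400 s

2.0400


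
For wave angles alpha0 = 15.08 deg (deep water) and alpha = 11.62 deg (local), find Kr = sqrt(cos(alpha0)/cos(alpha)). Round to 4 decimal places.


Kr = sqrt(cos(alpha0) / cos(alpha))
cos(15.08) = 0.965564
cos(11.62) = 0.979505
Kr = sqrt(0.965564 / 0.979505)
Kr = sqrt(0.985767)
Kr = 0.9929

0.9929


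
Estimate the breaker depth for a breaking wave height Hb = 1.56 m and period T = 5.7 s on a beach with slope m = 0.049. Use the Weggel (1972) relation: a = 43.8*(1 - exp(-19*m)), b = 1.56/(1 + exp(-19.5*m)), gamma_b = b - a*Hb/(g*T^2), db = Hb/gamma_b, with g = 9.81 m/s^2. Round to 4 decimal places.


a = 43.8 * (1 - exp(-19 * m))
exp(-19 * 0.049) = exp(-0.9310) = 0.394159
a = 43.8 * (1 - 0.394159) = 26.535820
b = 1.56 / (1 + exp(-19.5 * m))
exp(-19.5 * 0.049) = exp(-0.9555) = 0.384620
b = 1.56 / (1 + 0.384620) = 1.126663
Hb / (g * T^2) = 1.56 / (9.81 * 5.7^2) = 1.56 / 318.7269 = 0.00489447
gamma_b = b - a * Hb/(g*T^2) = 1.126663 - 26.535820 * 0.00489447 = 0.996784
db = Hb / gamma_b = 1.56 / 0.996784
db = 1.5650 m

1.5650


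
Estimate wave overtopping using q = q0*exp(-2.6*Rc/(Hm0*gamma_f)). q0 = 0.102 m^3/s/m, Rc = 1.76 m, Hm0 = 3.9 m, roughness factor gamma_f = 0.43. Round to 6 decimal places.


q = q0 * exp(-2.6 * Rc / (Hm0 * gamma_f))
Exponent = -2.6 * 1.76 / (3.9 * 0.43)
= -2.6 * 1.76 / 1.6770
= -2.728682
exp(-2.728682) = 0.065305
q = 0.102 * 0.065305
q = 0.006661 m^3/s/m

0.006661


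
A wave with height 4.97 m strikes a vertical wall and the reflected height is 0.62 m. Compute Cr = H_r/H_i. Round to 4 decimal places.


Cr = H_r / H_i
Cr = 0.62 / 4.97
Cr = 0.1247

0.1247


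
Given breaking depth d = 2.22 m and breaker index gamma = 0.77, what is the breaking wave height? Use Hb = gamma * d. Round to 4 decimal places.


Hb = gamma * d
Hb = 0.77 * 2.22
Hb = 1.7094 m

1.7094


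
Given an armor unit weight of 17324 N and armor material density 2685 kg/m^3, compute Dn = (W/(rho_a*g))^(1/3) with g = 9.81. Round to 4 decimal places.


V = W / (rho_a * g)
V = 17324 / (2685 * 9.81)
V = 17324 / 26339.85
V = 0.657711 m^3
Dn = V^(1/3) = 0.657711^(1/3)
Dn = 0.8697 m

0.8697


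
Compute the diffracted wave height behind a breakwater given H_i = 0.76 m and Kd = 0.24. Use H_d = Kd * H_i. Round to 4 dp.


H_d = Kd * H_i
H_d = 0.24 * 0.76
H_d = 0.1824 m

0.1824


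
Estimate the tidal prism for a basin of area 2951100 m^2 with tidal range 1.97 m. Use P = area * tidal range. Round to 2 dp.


Tidal prism = Area * Tidal range
P = 2951100 * 1.97
P = 5813667.00 m^3

5813667.00


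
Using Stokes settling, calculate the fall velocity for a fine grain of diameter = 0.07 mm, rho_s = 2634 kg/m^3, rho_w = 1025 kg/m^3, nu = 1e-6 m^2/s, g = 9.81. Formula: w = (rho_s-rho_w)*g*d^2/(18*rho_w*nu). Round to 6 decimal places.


w = (rho_s - rho_w) * g * d^2 / (18 * rho_w * nu)
d = 0.07 mm = 0.000070 m
rho_s - rho_w = 2634 - 1025 = 1609
Numerator = 1609 * 9.81 * (0.000070)^2 = 0.000077343021
Denominator = 18 * 1025 * 1e-6 = 0.018450
w = 0.004192 m/s

0.004192


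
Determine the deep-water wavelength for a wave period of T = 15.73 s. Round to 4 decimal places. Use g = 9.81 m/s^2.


L0 = g * T^2 / (2 * pi)
L0 = 9.81 * 15.73^2 / (2 * pi)
L0 = 9.81 * 247.4329 / 6.28319
L0 = 2427.3167 / 6.28319
L0 = 386.3195 m

386.3195


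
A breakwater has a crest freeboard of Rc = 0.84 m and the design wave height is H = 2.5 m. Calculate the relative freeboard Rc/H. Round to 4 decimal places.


Relative freeboard = Rc / H
= 0.84 / 2.5
= 0.3360

0.3360


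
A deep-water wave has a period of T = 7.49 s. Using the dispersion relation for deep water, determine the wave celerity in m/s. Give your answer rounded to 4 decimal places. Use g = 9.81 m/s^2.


We use the deep-water celerity formula:
C = g * T / (2 * pi)
C = 9.81 * 7.49 / (2 * 3.14159...)
C = 73.476900 / 6.283185
C = 11.6942 m/s

11.6942


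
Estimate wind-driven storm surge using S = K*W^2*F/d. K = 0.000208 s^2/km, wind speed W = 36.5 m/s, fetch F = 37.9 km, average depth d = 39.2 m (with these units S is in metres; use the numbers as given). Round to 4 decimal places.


S = K * W^2 * F / d
W^2 = 36.5^2 = 1332.25
S = 0.000208 * 1332.25 * 37.9 / 39.2
Numerator = 0.000208 * 1332.25 * 37.9 = 10.502393
S = 10.502393 / 39.2 = 0.2679 m

0.2679


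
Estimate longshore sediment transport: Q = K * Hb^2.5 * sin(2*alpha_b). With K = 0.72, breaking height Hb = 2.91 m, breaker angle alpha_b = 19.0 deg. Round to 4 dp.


Q = K * Hb^2.5 * sin(2 * alpha_b)
Hb^2.5 = 2.91^2.5 = 14.445496
sin(2 * 19.0) = sin(38.0) = 0.615661
Q = 0.72 * 14.445496 * 0.615661
Q = 6.4033 m^3/s

6.4033


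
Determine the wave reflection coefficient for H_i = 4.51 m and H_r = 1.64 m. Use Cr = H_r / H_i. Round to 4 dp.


Cr = H_r / H_i
Cr = 1.64 / 4.51
Cr = 0.3636

0.3636


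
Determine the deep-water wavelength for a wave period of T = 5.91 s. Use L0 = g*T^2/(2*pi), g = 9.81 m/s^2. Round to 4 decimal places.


L0 = g * T^2 / (2 * pi)
L0 = 9.81 * 5.91^2 / (2 * pi)
L0 = 9.81 * 34.9281 / 6.28319
L0 = 342.6447 / 6.28319
L0 = 54.5336 m

54.5336


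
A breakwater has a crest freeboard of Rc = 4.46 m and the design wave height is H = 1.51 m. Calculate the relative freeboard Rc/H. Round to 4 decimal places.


Relative freeboard = Rc / H
= 4.46 / 1.51
= 2.9536

2.9536


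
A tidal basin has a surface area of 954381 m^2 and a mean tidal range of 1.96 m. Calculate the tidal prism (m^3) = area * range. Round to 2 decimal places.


Tidal prism = Area * Tidal range
P = 954381 * 1.96
P = 1870586.76 m^3

1870586.76


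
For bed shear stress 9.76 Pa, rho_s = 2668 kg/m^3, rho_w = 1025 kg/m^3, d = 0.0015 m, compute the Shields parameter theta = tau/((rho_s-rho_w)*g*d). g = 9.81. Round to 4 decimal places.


theta = tau / ((rho_s - rho_w) * g * d)
rho_s - rho_w = 2668 - 1025 = 1643
Denominator = 1643 * 9.81 * 0.0015 = 24.176745
theta = 9.76 / 24.176745
theta = 0.4037

0.4037


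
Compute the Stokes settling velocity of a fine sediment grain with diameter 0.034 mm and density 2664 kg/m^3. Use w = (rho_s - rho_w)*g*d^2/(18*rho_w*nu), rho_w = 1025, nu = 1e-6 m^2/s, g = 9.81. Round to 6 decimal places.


w = (rho_s - rho_w) * g * d^2 / (18 * rho_w * nu)
d = 0.034 mm = 0.000034 m
rho_s - rho_w = 2664 - 1025 = 1639
Numerator = 1639 * 9.81 * (0.000034)^2 = 0.000018586850
Denominator = 18 * 1025 * 1e-6 = 0.018450
w = 0.001007 m/s

0.001007


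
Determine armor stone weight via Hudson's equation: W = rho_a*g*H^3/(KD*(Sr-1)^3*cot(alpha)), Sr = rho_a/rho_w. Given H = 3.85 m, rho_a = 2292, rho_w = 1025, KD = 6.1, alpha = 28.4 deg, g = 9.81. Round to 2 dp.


Sr = rho_a / rho_w = 2292 / 1025 = 2.236098
(Sr - 1) = 1.236098
(Sr - 1)^3 = 1.888679
cot(28.4) = 1 / tan(28.4) = 1 / 0.540698 = 1.849461
Numerator = 2292 * 9.81 * 3.85^3 = 1283115.6711
Denominator = 6.1 * 1.888679 * 1.849461 = 21.307541
W = 1283115.6711 / 21.307541
W = 60218.85 N

60218.85


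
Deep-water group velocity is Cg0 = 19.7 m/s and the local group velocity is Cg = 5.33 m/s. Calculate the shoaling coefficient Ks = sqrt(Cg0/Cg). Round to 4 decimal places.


Ks = sqrt(Cg0 / Cg)
Ks = sqrt(19.7 / 5.33)
Ks = sqrt(3.6961)
Ks = 1.9225

1.9225


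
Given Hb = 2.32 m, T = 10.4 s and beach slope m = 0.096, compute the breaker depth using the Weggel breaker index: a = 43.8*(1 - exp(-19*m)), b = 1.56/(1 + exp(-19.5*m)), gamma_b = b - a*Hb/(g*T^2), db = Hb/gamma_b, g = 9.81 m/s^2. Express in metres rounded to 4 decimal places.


a = 43.8 * (1 - exp(-19 * m))
exp(-19 * 0.096) = exp(-1.8240) = 0.161379
a = 43.8 * (1 - 0.161379) = 36.731602
b = 1.56 / (1 + exp(-19.5 * m))
exp(-19.5 * 0.096) = exp(-1.8720) = 0.153816
b = 1.56 / (1 + 0.153816) = 1.352036
Hb / (g * T^2) = 2.32 / (9.81 * 10.4^2) = 2.32 / 1061.0496 = 0.00218651
gamma_b = b - a * Hb/(g*T^2) = 1.352036 - 36.731602 * 0.00218651 = 1.271721
db = Hb / gamma_b = 2.32 / 1.271721
db = 1.8243 m

1.8243


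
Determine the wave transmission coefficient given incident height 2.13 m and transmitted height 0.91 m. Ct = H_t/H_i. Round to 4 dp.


Ct = H_t / H_i
Ct = 0.91 / 2.13
Ct = 0.4272

0.4272


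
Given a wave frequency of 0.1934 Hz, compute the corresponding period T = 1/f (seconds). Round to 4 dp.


T = 1 / f
T = 1 / 0.1934
T = 5.1706 s

5.1706


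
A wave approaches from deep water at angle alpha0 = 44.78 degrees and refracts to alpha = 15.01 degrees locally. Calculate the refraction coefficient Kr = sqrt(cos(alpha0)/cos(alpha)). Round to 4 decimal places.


Kr = sqrt(cos(alpha0) / cos(alpha))
cos(44.78) = 0.709817
cos(15.01) = 0.965881
Kr = sqrt(0.709817 / 0.965881)
Kr = sqrt(0.734891)
Kr = 0.8573

0.8573


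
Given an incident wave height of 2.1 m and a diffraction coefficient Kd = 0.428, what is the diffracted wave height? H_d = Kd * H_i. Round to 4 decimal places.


H_d = Kd * H_i
H_d = 0.428 * 2.1
H_d = 0.8988 m

0.8988


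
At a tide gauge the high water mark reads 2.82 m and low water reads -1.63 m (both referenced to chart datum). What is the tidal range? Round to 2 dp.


Tidal range = High water - Low water
Tidal range = 2.82 - (-1.63)
Tidal range = 4.45 m

4.45


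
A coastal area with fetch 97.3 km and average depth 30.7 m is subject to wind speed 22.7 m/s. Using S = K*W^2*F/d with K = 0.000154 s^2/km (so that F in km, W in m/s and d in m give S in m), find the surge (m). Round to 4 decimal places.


S = K * W^2 * F / d
W^2 = 22.7^2 = 515.29
S = 0.000154 * 515.29 * 97.3 / 30.7
Numerator = 0.000154 * 515.29 * 97.3 = 7.721208
S = 7.721208 / 30.7 = 0.2515 m

0.2515


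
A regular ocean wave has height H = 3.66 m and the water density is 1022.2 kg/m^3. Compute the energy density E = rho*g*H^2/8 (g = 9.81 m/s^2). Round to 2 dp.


E = (1/8) * rho * g * H^2
E = (1/8) * 1022.2 * 9.81 * 3.66^2
E = 0.125 * 1022.2 * 9.81 * 13.3956
E = 16791.02 J/m^2

16791.02


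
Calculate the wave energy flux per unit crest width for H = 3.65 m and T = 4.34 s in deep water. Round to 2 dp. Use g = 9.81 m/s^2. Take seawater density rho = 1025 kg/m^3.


P = rho * g^2 * H^2 * T / (32 * pi)
P = 1025 * 9.81^2 * 3.65^2 * 4.34 / (32 * pi)
P = 1025 * 96.2361 * 13.3225 * 4.34 / 100.53096
P = 56733.23 W/m

56733.23


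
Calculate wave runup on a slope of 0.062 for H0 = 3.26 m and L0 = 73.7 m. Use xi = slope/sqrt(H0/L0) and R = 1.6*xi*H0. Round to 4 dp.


xi = slope / sqrt(H0/L0)
H0/L0 = 3.26/73.7 = 0.044233
sqrt(0.044233) = 0.210317
xi = 0.062 / 0.210317 = 0.294793
R = 1.6 * xi * H0 = 1.6 * 0.294793 * 3.26
R = 1.5376 m

1.5376


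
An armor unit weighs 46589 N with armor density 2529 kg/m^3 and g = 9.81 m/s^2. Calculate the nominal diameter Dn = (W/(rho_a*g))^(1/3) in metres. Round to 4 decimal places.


V = W / (rho_a * g)
V = 46589 / (2529 * 9.81)
V = 46589 / 24809.49
V = 1.877870 m^3
Dn = V^(1/3) = 1.877870^(1/3)
Dn = 1.2337 m

1.2337


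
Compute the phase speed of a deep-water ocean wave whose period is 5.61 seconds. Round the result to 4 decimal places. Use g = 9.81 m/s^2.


We use the deep-water celerity formula:
C = g * T / (2 * pi)
C = 9.81 * 5.61 / (2 * 3.14159...)
C = 55.034100 / 6.283185
C = 8.7589 m/s

8.7589


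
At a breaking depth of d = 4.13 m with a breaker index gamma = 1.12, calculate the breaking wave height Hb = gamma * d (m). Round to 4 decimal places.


Hb = gamma * d
Hb = 1.12 * 4.13
Hb = 4.6256 m

4.6256


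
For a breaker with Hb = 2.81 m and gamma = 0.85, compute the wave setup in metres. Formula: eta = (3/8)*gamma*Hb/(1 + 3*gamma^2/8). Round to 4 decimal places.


eta = (3/8) * gamma * Hb / (1 + 3*gamma^2/8)
Numerator = (3/8) * 0.85 * 2.81 = 0.895687
Denominator = 1 + 3*0.85^2/8 = 1 + 0.270938 = 1.270938
eta = 0.895687 / 1.270938
eta = 0.7047 m

0.7047


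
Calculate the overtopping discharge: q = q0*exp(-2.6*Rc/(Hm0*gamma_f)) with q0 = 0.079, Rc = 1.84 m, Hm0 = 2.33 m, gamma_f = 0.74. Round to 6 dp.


q = q0 * exp(-2.6 * Rc / (Hm0 * gamma_f))
Exponent = -2.6 * 1.84 / (2.33 * 0.74)
= -2.6 * 1.84 / 1.7242
= -2.774620
exp(-2.774620) = 0.062373
q = 0.079 * 0.062373
q = 0.004927 m^3/s/m

0.004927


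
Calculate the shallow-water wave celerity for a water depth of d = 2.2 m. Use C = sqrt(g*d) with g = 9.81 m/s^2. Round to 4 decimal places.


Using the shallow-water approximation:
C = sqrt(g * d) = sqrt(9.81 * 2.2)
C = sqrt(21.5820)
C = 4.6456 m/s

4.6456


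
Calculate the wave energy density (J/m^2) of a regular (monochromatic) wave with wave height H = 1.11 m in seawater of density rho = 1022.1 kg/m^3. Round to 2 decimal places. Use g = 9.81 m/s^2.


E = (1/8) * rho * g * H^2
E = (1/8) * 1022.1 * 9.81 * 1.11^2
E = 0.125 * 1022.1 * 9.81 * 1.2321
E = 1544.25 J/m^2

1544.25


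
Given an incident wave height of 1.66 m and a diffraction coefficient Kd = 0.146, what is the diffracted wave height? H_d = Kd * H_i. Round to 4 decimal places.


H_d = Kd * H_i
H_d = 0.146 * 1.66
H_d = 0.2424 m

0.2424


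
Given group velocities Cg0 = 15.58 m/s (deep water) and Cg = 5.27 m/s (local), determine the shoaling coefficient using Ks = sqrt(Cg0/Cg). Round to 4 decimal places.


Ks = sqrt(Cg0 / Cg)
Ks = sqrt(15.58 / 5.27)
Ks = sqrt(2.9564)
Ks = 1.7194

1.7194


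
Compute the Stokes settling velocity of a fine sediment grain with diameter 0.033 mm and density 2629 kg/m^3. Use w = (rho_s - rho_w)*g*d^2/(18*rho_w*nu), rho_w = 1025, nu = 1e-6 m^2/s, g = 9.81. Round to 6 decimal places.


w = (rho_s - rho_w) * g * d^2 / (18 * rho_w * nu)
d = 0.033 mm = 0.000033 m
rho_s - rho_w = 2629 - 1025 = 1604
Numerator = 1604 * 9.81 * (0.000033)^2 = 0.000017135676
Denominator = 18 * 1025 * 1e-6 = 0.018450
w = 0.000929 m/s

0.000929


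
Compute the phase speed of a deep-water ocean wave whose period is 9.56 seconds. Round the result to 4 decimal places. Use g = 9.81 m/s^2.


We use the deep-water celerity formula:
C = g * T / (2 * pi)
C = 9.81 * 9.56 / (2 * 3.14159...)
C = 93.783600 / 6.283185
C = 14.9261 m/s

14.9261


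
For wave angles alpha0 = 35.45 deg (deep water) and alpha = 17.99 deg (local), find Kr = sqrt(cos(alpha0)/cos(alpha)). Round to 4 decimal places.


Kr = sqrt(cos(alpha0) / cos(alpha))
cos(35.45) = 0.814622
cos(17.99) = 0.951110
Kr = sqrt(0.814622 / 0.951110)
Kr = sqrt(0.856496)
Kr = 0.9255

0.9255


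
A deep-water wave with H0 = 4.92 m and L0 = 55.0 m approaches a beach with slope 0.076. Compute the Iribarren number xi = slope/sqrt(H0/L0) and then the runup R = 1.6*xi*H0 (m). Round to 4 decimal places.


xi = slope / sqrt(H0/L0)
H0/L0 = 4.92/55.0 = 0.089455
sqrt(0.089455) = 0.299090
xi = 0.076 / 0.299090 = 0.254105
R = 1.6 * xi * H0 = 1.6 * 0.254105 * 4.92
R = 2.0003 m

2.0003


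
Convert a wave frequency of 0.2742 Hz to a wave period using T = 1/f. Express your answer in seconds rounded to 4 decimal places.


T = 1 / f
T = 1 / 0.2742
T = 3.6470 s

3.6470


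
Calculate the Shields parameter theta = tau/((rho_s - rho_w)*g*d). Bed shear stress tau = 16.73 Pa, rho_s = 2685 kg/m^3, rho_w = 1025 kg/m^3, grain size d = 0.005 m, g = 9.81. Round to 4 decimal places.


theta = tau / ((rho_s - rho_w) * g * d)
rho_s - rho_w = 2685 - 1025 = 1660
Denominator = 1660 * 9.81 * 0.005 = 81.423000
theta = 16.73 / 81.423000
theta = 0.2055

0.2055


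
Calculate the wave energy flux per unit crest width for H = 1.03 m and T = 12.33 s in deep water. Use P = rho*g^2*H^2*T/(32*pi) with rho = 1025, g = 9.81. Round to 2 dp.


P = rho * g^2 * H^2 * T / (32 * pi)
P = 1025 * 9.81^2 * 1.03^2 * 12.33 / (32 * pi)
P = 1025 * 96.2361 * 1.0609 * 12.33 / 100.53096
P = 12835.11 W/m

12835.11


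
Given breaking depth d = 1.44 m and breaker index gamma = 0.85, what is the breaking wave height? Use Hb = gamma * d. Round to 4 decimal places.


Hb = gamma * d
Hb = 0.85 * 1.44
Hb = 1.2240 m

1.2240


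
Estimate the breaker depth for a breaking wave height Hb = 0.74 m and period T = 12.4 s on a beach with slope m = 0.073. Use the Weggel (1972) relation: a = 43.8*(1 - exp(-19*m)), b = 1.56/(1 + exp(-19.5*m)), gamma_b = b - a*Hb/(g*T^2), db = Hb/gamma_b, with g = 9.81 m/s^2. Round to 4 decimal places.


a = 43.8 * (1 - exp(-19 * m))
exp(-19 * 0.073) = exp(-1.3870) = 0.249824
a = 43.8 * (1 - 0.249824) = 32.857724
b = 1.56 / (1 + exp(-19.5 * m))
exp(-19.5 * 0.073) = exp(-1.4235) = 0.240869
b = 1.56 / (1 + 0.240869) = 1.257183
Hb / (g * T^2) = 0.74 / (9.81 * 12.4^2) = 0.74 / 1508.3856 = 0.00049059
gamma_b = b - a * Hb/(g*T^2) = 1.257183 - 32.857724 * 0.00049059 = 1.241063
db = Hb / gamma_b = 0.74 / 1.241063
db = 0.5963 m

0.5963


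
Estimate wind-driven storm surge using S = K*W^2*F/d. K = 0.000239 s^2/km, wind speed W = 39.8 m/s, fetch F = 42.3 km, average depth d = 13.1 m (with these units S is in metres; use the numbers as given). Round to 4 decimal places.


S = K * W^2 * F / d
W^2 = 39.8^2 = 1584.04
S = 0.000239 * 1584.04 * 42.3 / 13.1
Numerator = 0.000239 * 1584.04 * 42.3 = 16.014169
S = 16.014169 / 13.1 = 1.2225 m

1.2225


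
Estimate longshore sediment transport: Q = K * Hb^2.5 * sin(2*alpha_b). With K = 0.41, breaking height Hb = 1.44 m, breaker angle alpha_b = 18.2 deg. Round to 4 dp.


Q = K * Hb^2.5 * sin(2 * alpha_b)
Hb^2.5 = 1.44^2.5 = 2.488320
sin(2 * 18.2) = sin(36.4) = 0.593419
Q = 0.41 * 2.488320 * 0.593419
Q = 0.6054 m^3/s

0.6054


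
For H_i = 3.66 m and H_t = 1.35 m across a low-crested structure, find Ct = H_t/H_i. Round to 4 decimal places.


Ct = H_t / H_i
Ct = 1.35 / 3.66
Ct = 0.3689

0.3689


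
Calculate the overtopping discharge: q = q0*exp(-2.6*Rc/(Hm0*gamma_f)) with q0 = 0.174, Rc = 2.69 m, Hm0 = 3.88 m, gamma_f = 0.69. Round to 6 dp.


q = q0 * exp(-2.6 * Rc / (Hm0 * gamma_f))
Exponent = -2.6 * 2.69 / (3.88 * 0.69)
= -2.6 * 2.69 / 2.6772
= -2.612431
exp(-2.612431) = 0.073356
q = 0.174 * 0.073356
q = 0.012764 m^3/s/m

0.012764


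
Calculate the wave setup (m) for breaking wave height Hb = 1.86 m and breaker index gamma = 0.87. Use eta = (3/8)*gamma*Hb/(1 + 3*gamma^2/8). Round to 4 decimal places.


eta = (3/8) * gamma * Hb / (1 + 3*gamma^2/8)
Numerator = (3/8) * 0.87 * 1.86 = 0.606825
Denominator = 1 + 3*0.87^2/8 = 1 + 0.283838 = 1.283838
eta = 0.606825 / 1.283838
eta = 0.4727 m

0.4727


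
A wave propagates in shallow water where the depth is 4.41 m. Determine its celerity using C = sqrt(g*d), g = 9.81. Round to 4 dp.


Using the shallow-water approximation:
C = sqrt(g * d) = sqrt(9.81 * 4.41)
C = sqrt(43.2621)
C = 6.5774 m/s

6.5774


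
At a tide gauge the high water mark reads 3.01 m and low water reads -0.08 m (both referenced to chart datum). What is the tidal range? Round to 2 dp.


Tidal range = High water - Low water
Tidal range = 3.01 - (-0.08)
Tidal range = 3.09 m

3.09


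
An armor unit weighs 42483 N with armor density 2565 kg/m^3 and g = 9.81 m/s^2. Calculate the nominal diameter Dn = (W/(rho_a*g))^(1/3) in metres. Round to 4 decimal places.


V = W / (rho_a * g)
V = 42483 / (2565 * 9.81)
V = 42483 / 25162.65
V = 1.688336 m^3
Dn = V^(1/3) = 1.688336^(1/3)
Dn = 1.1907 m

1.1907


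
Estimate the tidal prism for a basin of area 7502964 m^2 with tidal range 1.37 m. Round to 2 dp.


Tidal prism = Area * Tidal range
P = 7502964 * 1.37
P = 10279060.68 m^3

10279060.68


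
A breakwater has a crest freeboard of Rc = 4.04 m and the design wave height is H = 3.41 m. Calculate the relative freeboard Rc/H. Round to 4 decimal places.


Relative freeboard = Rc / H
= 4.04 / 3.41
= 1.1848

1.1848


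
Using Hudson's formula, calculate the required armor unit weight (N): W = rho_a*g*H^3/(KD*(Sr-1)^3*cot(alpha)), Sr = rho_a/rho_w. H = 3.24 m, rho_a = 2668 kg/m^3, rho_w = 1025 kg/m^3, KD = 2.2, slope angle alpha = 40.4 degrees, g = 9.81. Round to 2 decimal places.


Sr = rho_a / rho_w = 2668 / 1025 = 2.602927
(Sr - 1) = 1.602927
(Sr - 1)^3 = 4.118519
cot(40.4) = 1 / tan(40.4) = 1 / 0.851067 = 1.174996
Numerator = 2668 * 9.81 * 3.24^3 = 890204.6597
Denominator = 2.2 * 4.118519 * 1.174996 = 10.646336
W = 890204.6597 / 10.646336
W = 83616.06 N

83616.06


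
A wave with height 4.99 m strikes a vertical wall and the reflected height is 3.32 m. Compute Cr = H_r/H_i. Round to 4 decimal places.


Cr = H_r / H_i
Cr = 3.32 / 4.99
Cr = 0.6653

0.6653


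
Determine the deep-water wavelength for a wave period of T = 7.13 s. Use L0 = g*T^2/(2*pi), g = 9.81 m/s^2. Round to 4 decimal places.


L0 = g * T^2 / (2 * pi)
L0 = 9.81 * 7.13^2 / (2 * pi)
L0 = 9.81 * 50.8369 / 6.28319
L0 = 498.7100 / 6.28319
L0 = 79.3722 m

79.3722


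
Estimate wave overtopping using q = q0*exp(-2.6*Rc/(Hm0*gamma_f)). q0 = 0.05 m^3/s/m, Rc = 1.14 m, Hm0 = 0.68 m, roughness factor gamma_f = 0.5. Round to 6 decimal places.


q = q0 * exp(-2.6 * Rc / (Hm0 * gamma_f))
Exponent = -2.6 * 1.14 / (0.68 * 0.5)
= -2.6 * 1.14 / 0.3400
= -8.717647
exp(-8.717647) = 0.000164
q = 0.05 * 0.000164
q = 0.000008 m^3/s/m

0.000008


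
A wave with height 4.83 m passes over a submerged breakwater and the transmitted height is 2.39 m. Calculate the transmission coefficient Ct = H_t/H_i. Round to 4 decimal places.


Ct = H_t / H_i
Ct = 2.39 / 4.83
Ct = 0.4948

0.4948


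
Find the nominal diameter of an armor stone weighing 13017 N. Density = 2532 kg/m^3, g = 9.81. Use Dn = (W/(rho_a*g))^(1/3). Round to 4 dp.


V = W / (rho_a * g)
V = 13017 / (2532 * 9.81)
V = 13017 / 24838.92
V = 0.524057 m^3
Dn = V^(1/3) = 0.524057^(1/3)
Dn = 0.8062 m

0.8062


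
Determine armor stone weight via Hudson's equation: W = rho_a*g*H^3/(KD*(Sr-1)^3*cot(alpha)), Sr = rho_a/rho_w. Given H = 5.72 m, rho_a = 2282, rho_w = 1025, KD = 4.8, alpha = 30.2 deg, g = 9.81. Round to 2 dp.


Sr = rho_a / rho_w = 2282 / 1025 = 2.226341
(Sr - 1) = 1.226341
(Sr - 1)^3 = 1.844311
cot(30.2) = 1 / tan(30.2) = 1 / 0.582014 = 1.718172
Numerator = 2282 * 9.81 * 5.72^3 = 4189601.6684
Denominator = 4.8 * 1.844311 * 1.718172 = 15.210452
W = 4189601.6684 / 15.210452
W = 275442.29 N

275442.29


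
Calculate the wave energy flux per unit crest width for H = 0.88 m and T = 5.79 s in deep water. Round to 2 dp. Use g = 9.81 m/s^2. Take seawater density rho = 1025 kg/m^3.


P = rho * g^2 * H^2 * T / (32 * pi)
P = 1025 * 9.81^2 * 0.88^2 * 5.79 / (32 * pi)
P = 1025 * 96.2361 * 0.7744 * 5.79 / 100.53096
P = 4399.53 W/m

4399.53


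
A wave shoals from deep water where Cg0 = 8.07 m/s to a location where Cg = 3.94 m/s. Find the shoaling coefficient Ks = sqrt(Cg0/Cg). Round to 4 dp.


Ks = sqrt(Cg0 / Cg)
Ks = sqrt(8.07 / 3.94)
Ks = sqrt(2.0482)
Ks = 1.4312

1.4312


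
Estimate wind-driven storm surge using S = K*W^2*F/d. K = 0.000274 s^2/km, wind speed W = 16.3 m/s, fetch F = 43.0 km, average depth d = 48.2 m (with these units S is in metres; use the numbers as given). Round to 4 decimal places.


S = K * W^2 * F / d
W^2 = 16.3^2 = 265.69
S = 0.000274 * 265.69 * 43.0 / 48.2
Numerator = 0.000274 * 265.69 * 43.0 = 3.130360
S = 3.130360 / 48.2 = 0.0649 m

0.0649


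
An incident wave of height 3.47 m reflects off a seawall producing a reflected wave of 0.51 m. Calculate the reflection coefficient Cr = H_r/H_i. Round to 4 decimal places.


Cr = H_r / H_i
Cr = 0.51 / 3.47
Cr = 0.1470

0.1470


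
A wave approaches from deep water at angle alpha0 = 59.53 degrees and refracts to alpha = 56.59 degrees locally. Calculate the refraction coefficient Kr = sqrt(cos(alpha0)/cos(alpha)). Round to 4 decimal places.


Kr = sqrt(cos(alpha0) / cos(alpha))
cos(59.53) = 0.507087
cos(56.59) = 0.550626
Kr = sqrt(0.507087 / 0.550626)
Kr = sqrt(0.920928)
Kr = 0.9596

0.9596


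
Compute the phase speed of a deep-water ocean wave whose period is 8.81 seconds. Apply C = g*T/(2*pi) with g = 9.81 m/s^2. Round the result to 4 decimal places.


We use the deep-water celerity formula:
C = g * T / (2 * pi)
C = 9.81 * 8.81 / (2 * 3.14159...)
C = 86.426100 / 6.283185
C = 13.7551 m/s

13.7551


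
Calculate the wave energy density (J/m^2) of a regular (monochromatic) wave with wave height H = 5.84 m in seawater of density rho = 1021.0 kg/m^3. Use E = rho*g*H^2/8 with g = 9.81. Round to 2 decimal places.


E = (1/8) * rho * g * H^2
E = (1/8) * 1021.0 * 9.81 * 5.84^2
E = 0.125 * 1021.0 * 9.81 * 34.1056
E = 42700.25 J/m^2

42700.25


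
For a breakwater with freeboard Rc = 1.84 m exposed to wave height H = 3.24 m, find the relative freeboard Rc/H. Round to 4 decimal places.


Relative freeboard = Rc / H
= 1.84 / 3.24
= 0.5679

0.5679


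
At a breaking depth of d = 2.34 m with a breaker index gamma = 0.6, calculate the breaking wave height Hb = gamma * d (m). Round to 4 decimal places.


Hb = gamma * d
Hb = 0.6 * 2.34
Hb = 1.4040 m

1.4040


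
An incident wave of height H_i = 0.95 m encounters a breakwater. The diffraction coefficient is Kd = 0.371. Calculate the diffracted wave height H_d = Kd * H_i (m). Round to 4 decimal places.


H_d = Kd * H_i
H_d = 0.371 * 0.95
H_d = 0.3525 m

0.3525


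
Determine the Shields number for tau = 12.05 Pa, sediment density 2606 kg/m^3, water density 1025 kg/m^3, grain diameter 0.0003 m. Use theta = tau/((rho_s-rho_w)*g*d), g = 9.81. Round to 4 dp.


theta = tau / ((rho_s - rho_w) * g * d)
rho_s - rho_w = 2606 - 1025 = 1581
Denominator = 1581 * 9.81 * 0.0003 = 4.652883
theta = 12.05 / 4.652883
theta = 2.5898

2.5898


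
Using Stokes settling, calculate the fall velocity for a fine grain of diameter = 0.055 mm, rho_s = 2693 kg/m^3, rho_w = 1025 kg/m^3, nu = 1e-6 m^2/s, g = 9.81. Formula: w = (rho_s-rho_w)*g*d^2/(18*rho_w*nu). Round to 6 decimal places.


w = (rho_s - rho_w) * g * d^2 / (18 * rho_w * nu)
d = 0.055 mm = 0.000055 m
rho_s - rho_w = 2693 - 1025 = 1668
Numerator = 1668 * 9.81 * (0.000055)^2 = 0.000049498317
Denominator = 18 * 1025 * 1e-6 = 0.018450
w = 0.002683 m/s

0.002683


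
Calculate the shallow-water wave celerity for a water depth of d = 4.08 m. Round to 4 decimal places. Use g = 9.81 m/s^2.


Using the shallow-water approximation:
C = sqrt(g * d) = sqrt(9.81 * 4.08)
C = sqrt(40.0248)
C = 6.3265 m/s

6.3265


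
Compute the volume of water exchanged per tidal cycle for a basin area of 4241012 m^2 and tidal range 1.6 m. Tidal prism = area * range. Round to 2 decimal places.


Tidal prism = Area * Tidal range
P = 4241012 * 1.6
P = 6785619.20 m^3

6785619.20


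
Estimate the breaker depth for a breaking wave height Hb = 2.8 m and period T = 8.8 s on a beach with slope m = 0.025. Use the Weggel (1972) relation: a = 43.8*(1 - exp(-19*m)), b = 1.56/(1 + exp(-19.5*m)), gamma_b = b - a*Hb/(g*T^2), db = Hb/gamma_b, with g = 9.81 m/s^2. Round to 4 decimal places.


a = 43.8 * (1 - exp(-19 * m))
exp(-19 * 0.025) = exp(-0.4750) = 0.621885
a = 43.8 * (1 - 0.621885) = 16.561435
b = 1.56 / (1 + exp(-19.5 * m))
exp(-19.5 * 0.025) = exp(-0.4875) = 0.614160
b = 1.56 / (1 + 0.614160) = 0.966447
Hb / (g * T^2) = 2.8 / (9.81 * 8.8^2) = 2.8 / 759.6864 = 0.00368573
gamma_b = b - a * Hb/(g*T^2) = 0.966447 - 16.561435 * 0.00368573 = 0.905406
db = Hb / gamma_b = 2.8 / 0.905406
db = 3.0925 m

3.0925


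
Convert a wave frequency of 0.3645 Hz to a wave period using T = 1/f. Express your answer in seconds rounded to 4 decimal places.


T = 1 / f
T = 1 / 0.3645
T = 2.7435 s

2.7435


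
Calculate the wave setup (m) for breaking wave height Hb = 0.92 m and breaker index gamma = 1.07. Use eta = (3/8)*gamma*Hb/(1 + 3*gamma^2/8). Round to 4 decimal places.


eta = (3/8) * gamma * Hb / (1 + 3*gamma^2/8)
Numerator = (3/8) * 1.07 * 0.92 = 0.369150
Denominator = 1 + 3*1.07^2/8 = 1 + 0.429338 = 1.429338
eta = 0.369150 / 1.429338
eta = 0.2583 m

0.2583


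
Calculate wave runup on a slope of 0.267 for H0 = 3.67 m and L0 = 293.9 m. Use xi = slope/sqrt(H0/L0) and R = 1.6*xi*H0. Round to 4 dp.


xi = slope / sqrt(H0/L0)
H0/L0 = 3.67/293.9 = 0.012487
sqrt(0.012487) = 0.111746
xi = 0.267 / 0.111746 = 2.389340
R = 1.6 * xi * H0 = 1.6 * 2.389340 * 3.67
R = 14.0302 m

14.0302


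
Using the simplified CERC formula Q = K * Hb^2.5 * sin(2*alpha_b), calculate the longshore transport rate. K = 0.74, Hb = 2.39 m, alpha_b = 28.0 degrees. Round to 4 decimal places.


Q = K * Hb^2.5 * sin(2 * alpha_b)
Hb^2.5 = 2.39^2.5 = 8.830692
sin(2 * 28.0) = sin(56.0) = 0.829038
Q = 0.74 * 8.830692 * 0.829038
Q = 5.4175 m^3/s

5.4175


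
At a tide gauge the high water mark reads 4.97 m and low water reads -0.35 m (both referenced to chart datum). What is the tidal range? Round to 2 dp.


Tidal range = High water - Low water
Tidal range = 4.97 - (-0.35)
Tidal range = 5.32 m

5.32


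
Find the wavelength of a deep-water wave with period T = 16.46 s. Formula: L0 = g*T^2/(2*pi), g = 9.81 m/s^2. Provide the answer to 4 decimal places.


L0 = g * T^2 / (2 * pi)
L0 = 9.81 * 16.46^2 / (2 * pi)
L0 = 9.81 * 270.9316 / 6.28319
L0 = 2657.8390 / 6.28319
L0 = 423.0082 m

423.0082


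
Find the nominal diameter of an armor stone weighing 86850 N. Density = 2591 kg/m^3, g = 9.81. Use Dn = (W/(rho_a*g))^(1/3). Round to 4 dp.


V = W / (rho_a * g)
V = 86850 / (2591 * 9.81)
V = 86850 / 25417.71
V = 3.416909 m^3
Dn = V^(1/3) = 3.416909^(1/3)
Dn = 1.5062 m

1.5062


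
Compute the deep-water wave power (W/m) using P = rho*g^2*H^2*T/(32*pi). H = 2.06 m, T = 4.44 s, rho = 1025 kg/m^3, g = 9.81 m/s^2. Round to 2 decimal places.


P = rho * g^2 * H^2 * T / (32 * pi)
P = 1025 * 9.81^2 * 2.06^2 * 4.44 / (32 * pi)
P = 1025 * 96.2361 * 4.2436 * 4.44 / 100.53096
P = 18487.55 W/m

18487.55
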